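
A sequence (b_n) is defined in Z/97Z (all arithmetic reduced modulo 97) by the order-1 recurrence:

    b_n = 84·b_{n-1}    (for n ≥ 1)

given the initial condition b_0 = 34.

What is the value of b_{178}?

b_1 = 84·34 = 43
b_2 = 84·43 = 23
b_3 = 84·23 = 89
b_4 = 84·89 = 7
b_5 = 84·7 = 6
b_6 = 84·6 = 19
b_7 = 84·19 = 44
b_8 = 84·44 = 10
b_9 = 84·10 = 64
b_10 = 84·64 = 41
b_11 = 84·41 = 49
b_12 = 84·49 = 42
b_13 = 84·42 = 36
b_14 = 84·36 = 17
b_15 = 84·17 = 70
b_16 = 84·70 = 60
b_17 = 84·60 = 93
b_18 = 84·93 = 52
b_19 = 84·52 = 3
b_20 = 84·3 = 58
b_21 = 84·58 = 22
b_22 = 84·22 = 5
b_23 = 84·5 = 32
b_24 = 84·32 = 69
b_25 = 84·69 = 73
b_26 = 84·73 = 21
b_27 = 84·21 = 18
b_28 = 84·18 = 57
b_29 = 84·57 = 35
b_30 = 84·35 = 30
b_31 = 84·30 = 95
b_32 = 84·95 = 26
b_33 = 84·26 = 50
b_34 = 84·50 = 29
b_35 = 84·29 = 11
b_36 = 84·11 = 51
b_37 = 84·51 = 16
b_38 = 84·16 = 83
b_39 = 84·83 = 85
b_40 = 84·85 = 59
b_41 = 84·59 = 9
b_42 = 84·9 = 77
b_43 = 84·77 = 66
b_44 = 84·66 = 15
b_45 = 84·15 = 96
b_46 = 84·96 = 13
b_47 = 84·13 = 25
b_48 = 84·25 = 63
b_49 = 84·63 = 54
b_50 = 84·54 = 74
b_51 = 84·74 = 8
b_52 = 84·8 = 90
b_53 = 84·90 = 91
b_54 = 84·91 = 78
b_55 = 84·78 = 53
b_56 = 84·53 = 87
b_57 = 84·87 = 33
b_58 = 84·33 = 56
b_59 = 84·56 = 48
b_60 = 84·48 = 55
b_61 = 84·55 = 61
b_62 = 84·61 = 80
b_63 = 84·80 = 27
b_64 = 84·27 = 37
b_65 = 84·37 = 4
b_66 = 84·4 = 45
b_67 = 84·45 = 94
b_68 = 84·94 = 39
b_69 = 84·39 = 75
b_70 = 84·75 = 92
b_71 = 84·92 = 65
b_72 = 84·65 = 28
b_73 = 84·28 = 24
b_74 = 84·24 = 76
b_75 = 84·76 = 79
b_76 = 84·79 = 40
b_77 = 84·40 = 62
b_78 = 84·62 = 67
b_79 = 84·67 = 2
b_80 = 84·2 = 71
b_81 = 84·71 = 47
b_82 = 84·47 = 68
b_83 = 84·68 = 86
b_84 = 84·86 = 46
b_85 = 84·46 = 81
b_86 = 84·81 = 14
b_87 = 84·14 = 12
b_88 = 84·12 = 38
b_89 = 84·38 = 88
b_90 = 84·88 = 20
b_91 = 84·20 = 31
b_92 = 84·31 = 82
b_93 = 84·82 = 1
b_94 = 84·1 = 84
b_95 = 84·84 = 72
b_96 = 84·72 = 34
b_97 = 84·34 = 43
b_98 = 84·43 = 23
b_99 = 84·23 = 89
b_100 = 84·89 = 7
b_101 = 84·7 = 6
b_102 = 84·6 = 19
b_103 = 84·19 = 44
b_104 = 84·44 = 10
b_105 = 84·10 = 64
b_106 = 84·64 = 41
b_107 = 84·41 = 49
b_108 = 84·49 = 42
b_109 = 84·42 = 36
b_110 = 84·36 = 17
b_111 = 84·17 = 70
b_112 = 84·70 = 60
b_113 = 84·60 = 93
b_114 = 84·93 = 52
b_115 = 84·52 = 3
b_116 = 84·3 = 58
b_117 = 84·58 = 22
b_118 = 84·22 = 5
b_119 = 84·5 = 32
b_120 = 84·32 = 69
b_121 = 84·69 = 73
b_122 = 84·73 = 21
b_123 = 84·21 = 18
b_124 = 84·18 = 57
b_125 = 84·57 = 35
b_126 = 84·35 = 30
b_127 = 84·30 = 95
b_128 = 84·95 = 26
b_129 = 84·26 = 50
b_130 = 84·50 = 29
b_131 = 84·29 = 11
b_132 = 84·11 = 51
b_133 = 84·51 = 16
b_134 = 84·16 = 83
b_135 = 84·83 = 85
b_136 = 84·85 = 59
b_137 = 84·59 = 9
b_138 = 84·9 = 77
b_139 = 84·77 = 66
b_140 = 84·66 = 15
b_141 = 84·15 = 96
b_142 = 84·96 = 13
b_143 = 84·13 = 25
b_144 = 84·25 = 63
b_145 = 84·63 = 54
b_146 = 84·54 = 74
b_147 = 84·74 = 8
b_148 = 84·8 = 90
b_149 = 84·90 = 91
b_150 = 84·91 = 78
b_151 = 84·78 = 53
b_152 = 84·53 = 87
b_153 = 84·87 = 33
b_154 = 84·33 = 56
b_155 = 84·56 = 48
b_156 = 84·48 = 55
b_157 = 84·55 = 61
b_158 = 84·61 = 80
b_159 = 84·80 = 27
b_160 = 84·27 = 37
b_161 = 84·37 = 4
b_162 = 84·4 = 45
b_163 = 84·45 = 94
b_164 = 84·94 = 39
b_165 = 84·39 = 75
b_166 = 84·75 = 92
b_167 = 84·92 = 65
b_168 = 84·65 = 28
b_169 = 84·28 = 24
b_170 = 84·24 = 76
b_171 = 84·76 = 79
b_172 = 84·79 = 40
b_173 = 84·40 = 62
b_174 = 84·62 = 67
b_175 = 84·67 = 2
b_176 = 84·2 = 71
b_177 = 84·71 = 47
b_178 = 84·47 = 68

68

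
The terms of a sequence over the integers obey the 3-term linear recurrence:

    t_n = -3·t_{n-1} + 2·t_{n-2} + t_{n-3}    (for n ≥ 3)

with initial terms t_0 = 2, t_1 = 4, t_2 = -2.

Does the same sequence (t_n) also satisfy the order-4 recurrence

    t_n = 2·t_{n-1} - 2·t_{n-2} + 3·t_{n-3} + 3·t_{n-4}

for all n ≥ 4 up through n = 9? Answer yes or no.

no

Terms t_0..t_9: 2, 4, -2, 16, -48, 174, -602, 2106, -7348, 25654
n=4: candidate gives 54, actual t_4 = -48 ✗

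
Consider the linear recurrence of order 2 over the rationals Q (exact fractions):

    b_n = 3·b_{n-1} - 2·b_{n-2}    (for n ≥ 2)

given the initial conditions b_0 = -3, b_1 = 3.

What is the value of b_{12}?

24567

b_2 = 3·3 + -2·-3 = 15
b_3 = 3·15 + -2·3 = 39
b_4 = 3·39 + -2·15 = 87
b_5 = 3·87 + -2·39 = 183
b_6 = 3·183 + -2·87 = 375
b_7 = 3·375 + -2·183 = 759
b_8 = 3·759 + -2·375 = 1527
b_9 = 3·1527 + -2·759 = 3063
b_10 = 3·3063 + -2·1527 = 6135
b_11 = 3·6135 + -2·3063 = 12279
b_12 = 3·12279 + -2·6135 = 24567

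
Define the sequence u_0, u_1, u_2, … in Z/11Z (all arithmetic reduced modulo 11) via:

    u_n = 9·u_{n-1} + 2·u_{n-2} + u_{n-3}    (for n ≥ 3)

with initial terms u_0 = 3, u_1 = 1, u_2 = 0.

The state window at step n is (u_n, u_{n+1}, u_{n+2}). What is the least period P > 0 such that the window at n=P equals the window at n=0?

10

n=0: window = (3, 1, 0)
n=1: window = (1, 0, 5)
n=2: window = (0, 5, 2)
n=3: window = (5, 2, 6)
n=4: window = (2, 6, 8)
n=5: window = (6, 8, 9)
n=6: window = (8, 9, 4)
n=7: window = (9, 4, 7)
n=8: window = (4, 7, 3)
n=9: window = (7, 3, 1)
n=10: window = (3, 1, 0)
window at n=10 equals window at n=0 → period = 10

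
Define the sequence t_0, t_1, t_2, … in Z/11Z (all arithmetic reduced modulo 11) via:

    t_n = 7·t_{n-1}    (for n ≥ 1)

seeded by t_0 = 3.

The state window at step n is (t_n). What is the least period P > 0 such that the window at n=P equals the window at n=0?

10

n=0: window = (3)
n=1: window = (10)
n=2: window = (4)
n=3: window = (6)
n=4: window = (9)
n=5: window = (8)
n=6: window = (1)
n=7: window = (7)
n=8: window = (5)
n=9: window = (2)
n=10: window = (3)
window at n=10 equals window at n=0 → period = 10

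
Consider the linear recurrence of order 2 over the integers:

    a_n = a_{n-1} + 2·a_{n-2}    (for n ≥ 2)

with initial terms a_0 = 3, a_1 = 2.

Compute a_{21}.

a_2 = 1·2 + 2·3 = 8
a_3 = 1·8 + 2·2 = 12
a_4 = 1·12 + 2·8 = 28
a_5 = 1·28 + 2·12 = 52
a_6 = 1·52 + 2·28 = 108
a_7 = 1·108 + 2·52 = 212
a_8 = 1·212 + 2·108 = 428
a_9 = 1·428 + 2·212 = 852
a_10 = 1·852 + 2·428 = 1708
a_11 = 1·1708 + 2·852 = 3412
a_12 = 1·3412 + 2·1708 = 6828
a_13 = 1·6828 + 2·3412 = 13652
a_14 = 1·13652 + 2·6828 = 27308
a_15 = 1·27308 + 2·13652 = 54612
a_16 = 1·54612 + 2·27308 = 109228
a_17 = 1·109228 + 2·54612 = 218452
a_18 = 1·218452 + 2·109228 = 436908
a_19 = 1·436908 + 2·218452 = 873812
a_20 = 1·873812 + 2·436908 = 1747628
a_21 = 1·1747628 + 2·873812 = 3495252

3495252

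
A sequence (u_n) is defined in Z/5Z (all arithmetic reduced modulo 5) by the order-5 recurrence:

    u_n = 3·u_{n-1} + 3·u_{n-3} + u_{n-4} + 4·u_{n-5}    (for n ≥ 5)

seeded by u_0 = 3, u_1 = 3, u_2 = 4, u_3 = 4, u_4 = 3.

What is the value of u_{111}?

u_5 = 3·3 + 0·4 + 3·4 + 1·3 + 4·3 = 1
u_6 = 3·1 + 0·3 + 3·4 + 1·4 + 4·3 = 1
u_7 = 3·1 + 0·1 + 3·3 + 1·4 + 4·4 = 2
u_8 = 3·2 + 0·1 + 3·1 + 1·3 + 4·4 = 3
u_9 = 3·3 + 0·2 + 3·1 + 1·1 + 4·3 = 0
u_10 = 3·0 + 0·3 + 3·2 + 1·1 + 4·1 = 1
u_11 = 3·1 + 0·0 + 3·3 + 1·2 + 4·1 = 3
u_12 = 3·3 + 0·1 + 3·0 + 1·3 + 4·2 = 0
u_13 = 3·0 + 0·3 + 3·1 + 1·0 + 4·3 = 0
u_14 = 3·0 + 0·0 + 3·3 + 1·1 + 4·0 = 0
u_15 = 3·0 + 0·0 + 3·0 + 1·3 + 4·1 = 2
u_16 = 3·2 + 0·0 + 3·0 + 1·0 + 4·3 = 3
u_17 = 3·3 + 0·2 + 3·0 + 1·0 + 4·0 = 4
u_18 = 3·4 + 0·3 + 3·2 + 1·0 + 4·0 = 3
u_19 = 3·3 + 0·4 + 3·3 + 1·2 + 4·0 = 0
u_20 = 3·0 + 0·3 + 3·4 + 1·3 + 4·2 = 3
u_21 = 3·3 + 0·0 + 3·3 + 1·4 + 4·3 = 4
u_22 = 3·4 + 0·3 + 3·0 + 1·3 + 4·4 = 1
u_23 = 3·1 + 0·4 + 3·3 + 1·0 + 4·3 = 4
u_24 = 3·4 + 0·1 + 3·4 + 1·3 + 4·0 = 2
u_25 = 3·2 + 0·4 + 3·1 + 1·4 + 4·3 = 0
u_26 = 3·0 + 0·2 + 3·4 + 1·1 + 4·4 = 4
u_27 = 3·4 + 0·0 + 3·2 + 1·4 + 4·1 = 1
u_28 = 3·1 + 0·4 + 3·0 + 1·2 + 4·4 = 1
u_29 = 3·1 + 0·1 + 3·4 + 1·0 + 4·2 = 3
u_30 = 3·3 + 0·1 + 3·1 + 1·4 + 4·0 = 1
u_31 = 3·1 + 0·3 + 3·1 + 1·1 + 4·4 = 3
u_32 = 3·3 + 0·1 + 3·3 + 1·1 + 4·1 = 3
u_33 = 3·3 + 0·3 + 3·1 + 1·3 + 4·1 = 4
u_34 = 3·4 + 0·3 + 3·3 + 1·1 + 4·3 = 4
u_35 = 3·4 + 0·4 + 3·3 + 1·3 + 4·1 = 3
(u_31, u_32, u_33, u_34, u_35) = (3, 3, 4, 4, 3) = (u_0, u_1, u_2, u_3, u_4), so the sequence has period 31.
111 ≡ 18 (mod 31), hence u_111 = u_18 = 3.

3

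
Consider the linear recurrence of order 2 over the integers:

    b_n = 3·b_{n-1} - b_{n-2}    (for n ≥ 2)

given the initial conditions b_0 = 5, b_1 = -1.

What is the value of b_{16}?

b_2 = 3·-1 + -1·5 = -8
b_3 = 3·-8 + -1·-1 = -23
b_4 = 3·-23 + -1·-8 = -61
b_5 = 3·-61 + -1·-23 = -160
b_6 = 3·-160 + -1·-61 = -419
b_7 = 3·-419 + -1·-160 = -1097
b_8 = 3·-1097 + -1·-419 = -2872
b_9 = 3·-2872 + -1·-1097 = -7519
b_10 = 3·-7519 + -1·-2872 = -19685
b_11 = 3·-19685 + -1·-7519 = -51536
b_12 = 3·-51536 + -1·-19685 = -134923
b_13 = 3·-134923 + -1·-51536 = -353233
b_14 = 3·-353233 + -1·-134923 = -924776
b_15 = 3·-924776 + -1·-353233 = -2421095
b_16 = 3·-2421095 + -1·-924776 = -6338509

-6338509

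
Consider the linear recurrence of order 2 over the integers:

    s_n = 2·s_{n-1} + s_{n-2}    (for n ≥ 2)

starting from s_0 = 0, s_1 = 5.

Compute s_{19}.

s_2 = 2·5 + 1·0 = 10
s_3 = 2·10 + 1·5 = 25
s_4 = 2·25 + 1·10 = 60
s_5 = 2·60 + 1·25 = 145
s_6 = 2·145 + 1·60 = 350
s_7 = 2·350 + 1·145 = 845
s_8 = 2·845 + 1·350 = 2040
s_9 = 2·2040 + 1·845 = 4925
s_10 = 2·4925 + 1·2040 = 11890
s_11 = 2·11890 + 1·4925 = 28705
s_12 = 2·28705 + 1·11890 = 69300
s_13 = 2·69300 + 1·28705 = 167305
s_14 = 2·167305 + 1·69300 = 403910
s_15 = 2·403910 + 1·167305 = 975125
s_16 = 2·975125 + 1·403910 = 2354160
s_17 = 2·2354160 + 1·975125 = 5683445
s_18 = 2·5683445 + 1·2354160 = 13721050
s_19 = 2·13721050 + 1·5683445 = 33125545

33125545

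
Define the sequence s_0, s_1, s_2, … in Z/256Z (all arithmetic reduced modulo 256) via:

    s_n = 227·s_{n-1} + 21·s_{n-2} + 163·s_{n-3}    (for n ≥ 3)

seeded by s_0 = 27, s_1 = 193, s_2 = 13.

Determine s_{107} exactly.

69

s_3 = 227·13 + 21·193 + 163·27 = 141
s_4 = 227·141 + 21·13 + 163·193 = 251
s_5 = 227·251 + 21·141 + 163·13 = 105
s_6 = 227·105 + 21·251 + 163·141 = 121
s_7 = 227·121 + 21·105 + 163·251 = 185
s_8 = 227·185 + 21·121 + 163·105 = 211
s_9 = 227·211 + 21·185 + 163·121 = 81
s_10 = 227·81 + 21·211 + 163·185 = 237
s_11 = 227·237 + 21·81 + 163·211 = 37
s_12 = 227·37 + 21·237 + 163·81 = 211
s_13 = 227·211 + 21·37 + 163·237 = 9
s_14 = 227·9 + 21·211 + 163·37 = 217
s_15 = 227·217 + 21·9 + 163·211 = 129
s_16 = 227·129 + 21·217 + 163·9 = 235
s_17 = 227·235 + 21·129 + 163·217 = 33
s_18 = 227·33 + 21·235 + 163·129 = 173
s_19 = 227·173 + 21·33 + 163·235 = 189
s_20 = 227·189 + 21·173 + 163·33 = 203
s_21 = 227·203 + 21·189 + 163·173 = 169
s_22 = 227·169 + 21·203 + 163·189 = 217
s_23 = 227·217 + 21·169 + 163·203 = 137
s_24 = 227·137 + 21·217 + 163·169 = 227
s_25 = 227·227 + 21·137 + 163·217 = 177
s_26 = 227·177 + 21·227 + 163·137 = 205
s_27 = 227·205 + 21·177 + 163·227 = 213
s_28 = 227·213 + 21·205 + 163·177 = 99
s_29 = 227·99 + 21·213 + 163·205 = 201
s_30 = 227·201 + 21·99 + 163·213 = 249
s_31 = 227·249 + 21·201 + 163·99 = 81
s_32 = 227·81 + 21·249 + 163·201 = 59
s_33 = 227·59 + 21·81 + 163·249 = 129
s_34 = 227·129 + 21·59 + 163·81 = 205
s_35 = 227·205 + 21·129 + 163·59 = 237
s_36 = 227·237 + 21·205 + 163·129 = 27
s_37 = 227·27 + 21·237 + 163·205 = 233
s_38 = 227·233 + 21·27 + 163·237 = 185
s_39 = 227·185 + 21·233 + 163·27 = 89
s_40 = 227·89 + 21·185 + 163·233 = 115
s_41 = 227·115 + 21·89 + 163·185 = 17
s_42 = 227·17 + 21·115 + 163·89 = 45
s_43 = 227·45 + 21·17 + 163·115 = 133
s_44 = 227·133 + 21·45 + 163·17 = 115
s_45 = 227·115 + 21·133 + 163·45 = 137
s_46 = 227·137 + 21·115 + 163·133 = 153
s_47 = 227·153 + 21·137 + 163·115 = 33
s_48 = 227·33 + 21·153 + 163·137 = 11
s_49 = 227·11 + 21·33 + 163·153 = 225
s_50 = 227·225 + 21·11 + 163·33 = 109
s_51 = 227·109 + 21·225 + 163·11 = 29
s_52 = 227·29 + 21·109 + 163·225 = 235
s_53 = 227·235 + 21·29 + 163·109 = 41
s_54 = 227·41 + 21·235 + 163·29 = 25
s_55 = 227·25 + 21·41 + 163·235 = 41
s_56 = 227·41 + 21·25 + 163·41 = 131
s_57 = 227·131 + 21·41 + 163·25 = 113
s_58 = 227·113 + 21·131 + 163·41 = 13
s_59 = 227·13 + 21·113 + 163·131 = 53
s_60 = 227·53 + 21·13 + 163·113 = 3
s_61 = 227·3 + 21·53 + 163·13 = 73
s_62 = 227·73 + 21·3 + 163·53 = 185
s_63 = 227·185 + 21·73 + 163·3 = 241
s_64 = 227·241 + 21·185 + 163·73 = 91
s_65 = 227·91 + 21·241 + 163·185 = 65
s_66 = 227·65 + 21·91 + 163·241 = 141
s_67 = 227·141 + 21·65 + 163·91 = 77
s_68 = 227·77 + 21·141 + 163·65 = 59
s_69 = 227·59 + 21·77 + 163·141 = 105
s_70 = 227·105 + 21·59 + 163·77 = 249
s_71 = 227·249 + 21·105 + 163·59 = 249
s_72 = 227·249 + 21·249 + 163·105 = 19
s_73 = 227·19 + 21·249 + 163·249 = 209
s_74 = 227·209 + 21·19 + 163·249 = 109
s_75 = 227·109 + 21·209 + 163·19 = 229
s_76 = 227·229 + 21·109 + 163·209 = 19
s_77 = 227·19 + 21·229 + 163·109 = 9
s_78 = 227·9 + 21·19 + 163·229 = 89
s_79 = 227·89 + 21·9 + 163·19 = 193
s_80 = 227·193 + 21·89 + 163·9 = 43
s_81 = 227·43 + 21·193 + 163·89 = 161
s_82 = 227·161 + 21·43 + 163·193 = 45
s_83 = 227·45 + 21·161 + 163·43 = 125
s_84 = 227·125 + 21·45 + 163·161 = 11
s_85 = 227·11 + 21·125 + 163·45 = 169
s_86 = 227·169 + 21·11 + 163·125 = 89
s_87 = 227·89 + 21·169 + 163·11 = 201
s_88 = 227·201 + 21·89 + 163·169 = 35
s_89 = 227·35 + 21·201 + 163·89 = 49
s_90 = 227·49 + 21·35 + 163·201 = 77
s_91 = 227·77 + 21·49 + 163·35 = 149
s_92 = 227·149 + 21·77 + 163·49 = 163
s_93 = 227·163 + 21·149 + 163·77 = 201
s_94 = 227·201 + 21·163 + 163·149 = 121
s_95 = 227·121 + 21·201 + 163·163 = 145
s_96 = 227·145 + 21·121 + 163·201 = 123
s_97 = 227·123 + 21·145 + 163·121 = 1
s_98 = 227·1 + 21·123 + 163·145 = 77
s_99 = 227·77 + 21·1 + 163·123 = 173
s_100 = 227·173 + 21·77 + 163·1 = 91
s_101 = 227·91 + 21·173 + 163·77 = 233
s_102 = 227·233 + 21·91 + 163·173 = 57
s_103 = 227·57 + 21·233 + 163·91 = 153
s_104 = 227·153 + 21·57 + 163·233 = 179
s_105 = 227·179 + 21·153 + 163·57 = 145
s_106 = 227·145 + 21·179 + 163·153 = 173
s_107 = 227·173 + 21·145 + 163·179 = 69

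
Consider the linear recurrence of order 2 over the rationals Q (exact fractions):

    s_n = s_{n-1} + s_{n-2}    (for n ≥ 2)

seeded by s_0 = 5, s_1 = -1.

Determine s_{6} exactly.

s_2 = 1·-1 + 1·5 = 4
s_3 = 1·4 + 1·-1 = 3
s_4 = 1·3 + 1·4 = 7
s_5 = 1·7 + 1·3 = 10
s_6 = 1·10 + 1·7 = 17

17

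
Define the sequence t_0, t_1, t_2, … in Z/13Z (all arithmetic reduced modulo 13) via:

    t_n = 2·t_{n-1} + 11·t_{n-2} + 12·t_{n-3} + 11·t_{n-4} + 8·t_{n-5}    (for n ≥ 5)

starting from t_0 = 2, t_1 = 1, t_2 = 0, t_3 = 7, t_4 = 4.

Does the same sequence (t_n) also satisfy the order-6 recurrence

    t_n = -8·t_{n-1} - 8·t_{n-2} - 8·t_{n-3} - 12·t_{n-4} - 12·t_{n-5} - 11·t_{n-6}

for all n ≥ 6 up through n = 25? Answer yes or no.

yes

Terms t_0..t_25: 2, 1, 0, 7, 4, 8, 9, 10, 3, 6, 3, 4, 5, 11, 11, 11, 11, 7, 8, 5, 1, 6, 6, 1, 9, 6
n=6: candidate gives 9, actual t_6 = 9 ✓
n=7: candidate gives 10, actual t_7 = 10 ✓
n=8: candidate gives 3, actual t_8 = 3 ✓
n=9: candidate gives 6, actual t_9 = 6 ✓
n=10: candidate gives 3, actual t_10 = 3 ✓
n=11: candidate gives 4, actual t_11 = 4 ✓
n=12: candidate gives 5, actual t_12 = 5 ✓
n=13: candidate gives 11, actual t_13 = 11 ✓
n=14: candidate gives 11, actual t_14 = 11 ✓
n=15: candidate gives 11, actual t_15 = 11 ✓
n=16: candidate gives 11, actual t_16 = 11 ✓
n=17: candidate gives 7, actual t_17 = 7 ✓
n=18: candidate gives 8, actual t_18 = 8 ✓
n=19: candidate gives 5, actual t_19 = 5 ✓
n=20: candidate gives 1, actual t_20 = 1 ✓
n=21: candidate gives 6, actual t_21 = 6 ✓
n=22: candidate gives 6, actual t_22 = 6 ✓
n=23: candidate gives 1, actual t_23 = 1 ✓
n=24: candidate gives 9, actual t_24 = 9 ✓
n=25: candidate gives 6, actual t_25 = 6 ✓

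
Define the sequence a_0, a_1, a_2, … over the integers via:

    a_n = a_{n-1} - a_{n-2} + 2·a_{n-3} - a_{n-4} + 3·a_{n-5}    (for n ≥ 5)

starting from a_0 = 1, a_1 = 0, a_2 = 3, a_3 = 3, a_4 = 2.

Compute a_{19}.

a_5 = 1·2 + -1·3 + 2·3 + -1·0 + 3·1 = 8
a_6 = 1·8 + -1·2 + 2·3 + -1·3 + 3·0 = 9
a_7 = 1·9 + -1·8 + 2·2 + -1·3 + 3·3 = 11
a_8 = 1·11 + -1·9 + 2·8 + -1·2 + 3·3 = 25
a_9 = 1·25 + -1·11 + 2·9 + -1·8 + 3·2 = 30
a_10 = 1·30 + -1·25 + 2·11 + -1·9 + 3·8 = 42
a_11 = 1·42 + -1·30 + 2·25 + -1·11 + 3·9 = 78
a_12 = 1·78 + -1·42 + 2·30 + -1·25 + 3·11 = 104
a_13 = 1·104 + -1·78 + 2·42 + -1·30 + 3·25 = 155
a_14 = 1·155 + -1·104 + 2·78 + -1·42 + 3·30 = 255
a_15 = 1·255 + -1·155 + 2·104 + -1·78 + 3·42 = 356
a_16 = 1·356 + -1·255 + 2·155 + -1·104 + 3·78 = 541
a_17 = 1·541 + -1·356 + 2·255 + -1·155 + 3·104 = 852
a_18 = 1·852 + -1·541 + 2·356 + -1·255 + 3·155 = 1233
a_19 = 1·1233 + -1·852 + 2·541 + -1·356 + 3·255 = 1872

1872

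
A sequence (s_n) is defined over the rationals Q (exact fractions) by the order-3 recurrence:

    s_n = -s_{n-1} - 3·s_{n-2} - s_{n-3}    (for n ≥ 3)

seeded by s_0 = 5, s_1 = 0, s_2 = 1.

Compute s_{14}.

-1229

s_3 = -1·1 + -3·0 + -1·5 = -6
s_4 = -1·-6 + -3·1 + -1·0 = 3
s_5 = -1·3 + -3·-6 + -1·1 = 14
s_6 = -1·14 + -3·3 + -1·-6 = -17
s_7 = -1·-17 + -3·14 + -1·3 = -28
s_8 = -1·-28 + -3·-17 + -1·14 = 65
s_9 = -1·65 + -3·-28 + -1·-17 = 36
s_10 = -1·36 + -3·65 + -1·-28 = -203
s_11 = -1·-203 + -3·36 + -1·65 = 30
s_12 = -1·30 + -3·-203 + -1·36 = 543
s_13 = -1·543 + -3·30 + -1·-203 = -430
s_14 = -1·-430 + -3·543 + -1·30 = -1229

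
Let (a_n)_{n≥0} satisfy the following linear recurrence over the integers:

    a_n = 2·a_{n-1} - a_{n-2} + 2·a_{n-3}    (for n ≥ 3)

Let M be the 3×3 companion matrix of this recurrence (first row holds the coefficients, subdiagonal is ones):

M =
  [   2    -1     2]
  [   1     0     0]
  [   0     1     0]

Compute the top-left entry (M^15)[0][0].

26214

(M^15)[0][0] is the top entry after applying M 15 times to the unit state (1, 0, 0). Equivalently it is h_{17} for the auxiliary sequence (h_n) obeying the same recurrence with h_2 = 1 and h_i = 0 for 0 ≤ i < 2:
h_3 = 2·1 + -1·0 + 2·0 = 2
h_4 = 2·2 + -1·1 + 2·0 = 3
h_5 = 2·3 + -1·2 + 2·1 = 6
h_6 = 2·6 + -1·3 + 2·2 = 13
h_7 = 2·13 + -1·6 + 2·3 = 26
h_8 = 2·26 + -1·13 + 2·6 = 51
h_9 = 2·51 + -1·26 + 2·13 = 102
h_10 = 2·102 + -1·51 + 2·26 = 205
h_11 = 2·205 + -1·102 + 2·51 = 410
h_12 = 2·410 + -1·205 + 2·102 = 819
h_13 = 2·819 + -1·410 + 2·205 = 1638
h_14 = 2·1638 + -1·819 + 2·410 = 3277
h_15 = 2·3277 + -1·1638 + 2·819 = 6554
h_16 = 2·6554 + -1·3277 + 2·1638 = 13107
h_17 = 2·13107 + -1·6554 + 2·3277 = 26214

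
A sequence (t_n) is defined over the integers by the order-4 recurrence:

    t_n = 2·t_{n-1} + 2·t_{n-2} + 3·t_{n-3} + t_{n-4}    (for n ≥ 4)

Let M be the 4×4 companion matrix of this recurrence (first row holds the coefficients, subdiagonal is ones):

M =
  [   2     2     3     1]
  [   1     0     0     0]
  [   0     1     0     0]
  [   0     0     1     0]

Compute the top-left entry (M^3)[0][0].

19

(M^3)[0][0] is the top entry after applying M 3 times to the unit state (1, 0, 0, 0). Equivalently it is h_{6} for the auxiliary sequence (h_n) obeying the same recurrence with h_3 = 1 and h_i = 0 for 0 ≤ i < 3:
h_4 = 2·1 + 2·0 + 3·0 + 1·0 = 2
h_5 = 2·2 + 2·1 + 3·0 + 1·0 = 6
h_6 = 2·6 + 2·2 + 3·1 + 1·0 = 19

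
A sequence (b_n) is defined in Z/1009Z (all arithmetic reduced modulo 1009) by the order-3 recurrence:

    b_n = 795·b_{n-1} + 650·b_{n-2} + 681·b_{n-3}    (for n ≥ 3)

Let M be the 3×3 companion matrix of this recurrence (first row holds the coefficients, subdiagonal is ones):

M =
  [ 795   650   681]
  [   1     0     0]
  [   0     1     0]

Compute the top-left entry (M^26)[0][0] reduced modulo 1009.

(M^26)[0][0] is the top entry after applying M 26 times to the unit state (1, 0, 0). Equivalently it is h_{28} for the auxiliary sequence (h_n) obeying the same recurrence with h_2 = 1 and h_i = 0 for 0 ≤ i < 2:
h_3 = 795·1 + 650·0 + 681·0 = 795
h_4 = 795·795 + 650·1 + 681·0 = 32
h_5 = 795·32 + 650·795 + 681·1 = 29
h_6 = 795·29 + 650·32 + 681·795 = 30
h_7 = 795·30 + 650·29 + 681·32 = 925
h_8 = 795·925 + 650·30 + 681·29 = 721
h_9 = 795·721 + 650·925 + 681·30 = 219
h_10 = 795·219 + 650·721 + 681·925 = 331
h_11 = 795·331 + 650·219 + 681·721 = 504
h_12 = 795·504 + 650·331 + 681·219 = 147
h_13 = 795·147 + 650·504 + 681·331 = 909
h_14 = 795·909 + 650·147 + 681·504 = 70
h_15 = 795·70 + 650·909 + 681·147 = 956
h_16 = 795·956 + 650·70 + 681·909 = 850
h_17 = 795·850 + 650·956 + 681·70 = 832
h_18 = 795·832 + 650·850 + 681·956 = 344
h_19 = 795·344 + 650·832 + 681·850 = 710
h_20 = 795·710 + 650·344 + 681·832 = 564
h_21 = 795·564 + 650·710 + 681·344 = 947
h_22 = 795·947 + 650·564 + 681·710 = 683
h_23 = 795·683 + 650·947 + 681·564 = 867
h_24 = 795·867 + 650·683 + 681·947 = 264
h_25 = 795·264 + 650·867 + 681·683 = 510
h_26 = 795·510 + 650·264 + 681·867 = 64
h_27 = 795·64 + 650·510 + 681·264 = 151
h_28 = 795·151 + 650·64 + 681·510 = 419

419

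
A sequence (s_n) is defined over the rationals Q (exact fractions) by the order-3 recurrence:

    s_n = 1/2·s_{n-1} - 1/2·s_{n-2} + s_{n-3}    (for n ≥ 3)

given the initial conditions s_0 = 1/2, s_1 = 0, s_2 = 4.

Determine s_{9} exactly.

539/128

s_3 = 1/2·4 + -1/2·0 + 1·1/2 = 5/2
s_4 = 1/2·5/2 + -1/2·4 + 1·0 = -3/4
s_5 = 1/2·-3/4 + -1/2·5/2 + 1·4 = 19/8
s_6 = 1/2·19/8 + -1/2·-3/4 + 1·5/2 = 65/16
s_7 = 1/2·65/16 + -1/2·19/8 + 1·-3/4 = 3/32
s_8 = 1/2·3/32 + -1/2·65/16 + 1·19/8 = 25/64
s_9 = 1/2·25/64 + -1/2·3/32 + 1·65/16 = 539/128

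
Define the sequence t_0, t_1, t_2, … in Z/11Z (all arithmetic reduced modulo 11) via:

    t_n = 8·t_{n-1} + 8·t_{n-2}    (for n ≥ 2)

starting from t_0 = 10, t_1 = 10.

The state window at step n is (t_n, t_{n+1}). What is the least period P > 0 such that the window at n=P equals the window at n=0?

n=0: window = (10, 10)
n=1: window = (10, 6)
n=2: window = (6, 7)
n=3: window = (7, 5)
n=4: window = (5, 8)
n=5: window = (8, 5)
n=6: window = (5, 5)
n=7: window = (5, 3)
n=8: window = (3, 9)
n=9: window = (9, 8)
n=10: window = (8, 4)
n=11: window = (4, 8)
n=12: window = (8, 8)
n=13: window = (8, 7)
n=14: window = (7, 10)
n=15: window = (10, 4)
n=16: window = (4, 2)
n=17: window = (2, 4)
n=18: window = (4, 4)
n=19: window = (4, 9)
n=20: window = (9, 5)
n=21: window = (5, 2)
n=22: window = (2, 1)
n=23: window = (1, 2)
n=24: window = (2, 2)
n=25: window = (2, 10)
n=26: window = (10, 8)
n=27: window = (8, 1)
n=28: window = (1, 6)
n=29: window = (6, 1)
n=30: window = (1, 1)
n=31: window = (1, 5)
n=32: window = (5, 4)
n=33: window = (4, 6)
n=34: window = (6, 3)
n=35: window = (3, 6)
n=36: window = (6, 6)
n=37: window = (6, 8)
n=38: window = (8, 2)
n=39: window = (2, 3)
n=40: window = (3, 7)
…
n=58: window = (10, 5)
n=59: window = (5, 10)
n=60: window = (10, 10)
window at n=60 equals window at n=0 → period = 60

60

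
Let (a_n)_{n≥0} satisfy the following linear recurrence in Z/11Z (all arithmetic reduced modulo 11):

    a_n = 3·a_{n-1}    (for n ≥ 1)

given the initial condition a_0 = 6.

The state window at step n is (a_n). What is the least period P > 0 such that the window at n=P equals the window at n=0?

n=0: window = (6)
n=1: window = (7)
n=2: window = (10)
n=3: window = (8)
n=4: window = (2)
n=5: window = (6)
window at n=5 equals window at n=0 → period = 5

5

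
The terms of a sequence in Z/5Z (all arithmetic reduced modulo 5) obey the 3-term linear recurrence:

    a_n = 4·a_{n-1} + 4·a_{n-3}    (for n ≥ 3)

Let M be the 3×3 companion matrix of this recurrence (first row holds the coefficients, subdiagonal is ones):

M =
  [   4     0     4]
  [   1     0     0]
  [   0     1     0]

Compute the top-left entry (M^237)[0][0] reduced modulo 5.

2

(M^237)[0][0] is the top entry after applying M 237 times to the unit state (1, 0, 0). Equivalently it is h_{239} for the auxiliary sequence (h_n) obeying the same recurrence with h_2 = 1 and h_i = 0 for 0 ≤ i < 2:
h_3 = 4·1 + 0·0 + 4·0 = 4
h_4 = 4·4 + 0·1 + 4·0 = 1
h_5 = 4·1 + 0·4 + 4·1 = 3
h_6 = 4·3 + 0·1 + 4·4 = 3
h_7 = 4·3 + 0·3 + 4·1 = 1
h_8 = 4·1 + 0·3 + 4·3 = 1
h_9 = 4·1 + 0·1 + 4·3 = 1
h_10 = 4·1 + 0·1 + 4·1 = 3
h_11 = 4·3 + 0·1 + 4·1 = 1
h_12 = 4·1 + 0·3 + 4·1 = 3
h_13 = 4·3 + 0·1 + 4·3 = 4
h_14 = 4·4 + 0·3 + 4·1 = 0
h_15 = 4·0 + 0·4 + 4·3 = 2
h_16 = 4·2 + 0·0 + 4·4 = 4
h_17 = 4·4 + 0·2 + 4·0 = 1
h_18 = 4·1 + 0·4 + 4·2 = 2
h_19 = 4·2 + 0·1 + 4·4 = 4
h_20 = 4·4 + 0·2 + 4·1 = 0
h_21 = 4·0 + 0·4 + 4·2 = 3
h_22 = 4·3 + 0·0 + 4·4 = 3
h_23 = 4·3 + 0·3 + 4·0 = 2
h_24 = 4·2 + 0·3 + 4·3 = 0
h_25 = 4·0 + 0·2 + 4·3 = 2
h_26 = 4·2 + 0·0 + 4·2 = 1
h_27 = 4·1 + 0·2 + 4·0 = 4
h_28 = 4·4 + 0·1 + 4·2 = 4
h_29 = 4·4 + 0·4 + 4·1 = 0
h_30 = 4·0 + 0·4 + 4·4 = 1
h_31 = 4·1 + 0·0 + 4·4 = 0
h_32 = 4·0 + 0·1 + 4·0 = 0
h_33 = 4·0 + 0·0 + 4·1 = 4
h_34 = 4·4 + 0·0 + 4·0 = 1
h_35 = 4·1 + 0·4 + 4·0 = 4
h_36 = 4·4 + 0·1 + 4·4 = 2
h_37 = 4·2 + 0·4 + 4·1 = 2
h_38 = 4·2 + 0·2 + 4·4 = 4
h_39 = 4·4 + 0·2 + 4·2 = 4
h_40 = 4·4 + 0·4 + 4·2 = 4
h_41 = 4·4 + 0·4 + 4·4 = 2
h_42 = 4·2 + 0·4 + 4·4 = 4
h_43 = 4·4 + 0·2 + 4·4 = 2
h_44 = 4·2 + 0·4 + 4·2 = 1
h_45 = 4·1 + 0·2 + 4·4 = 0
h_46 = 4·0 + 0·1 + 4·2 = 3
h_47 = 4·3 + 0·0 + 4·1 = 1
h_48 = 4·1 + 0·3 + 4·0 = 4
h_49 = 4·4 + 0·1 + 4·3 = 3
h_50 = 4·3 + 0·4 + 4·1 = 1
h_51 = 4·1 + 0·3 + 4·4 = 0
h_52 = 4·0 + 0·1 + 4·3 = 2
h_53 = 4·2 + 0·0 + 4·1 = 2
h_54 = 4·2 + 0·2 + 4·0 = 3
h_55 = 4·3 + 0·2 + 4·2 = 0
h_56 = 4·0 + 0·3 + 4·2 = 3
h_57 = 4·3 + 0·0 + 4·3 = 4
h_58 = 4·4 + 0·3 + 4·0 = 1
h_59 = 4·1 + 0·4 + 4·3 = 1
h_60 = 4·1 + 0·1 + 4·4 = 0
h_61 = 4·0 + 0·1 + 4·1 = 4
h_62 = 4·4 + 0·0 + 4·1 = 0
h_63 = 4·0 + 0·4 + 4·0 = 0
h_64 = 4·0 + 0·0 + 4·4 = 1
(h_62, h_63, h_64) = (0, 0, 1) = (h_0, h_1, h_2), so the sequence has period 62.
239 ≡ 53 (mod 62), hence h_239 = h_53 = 2.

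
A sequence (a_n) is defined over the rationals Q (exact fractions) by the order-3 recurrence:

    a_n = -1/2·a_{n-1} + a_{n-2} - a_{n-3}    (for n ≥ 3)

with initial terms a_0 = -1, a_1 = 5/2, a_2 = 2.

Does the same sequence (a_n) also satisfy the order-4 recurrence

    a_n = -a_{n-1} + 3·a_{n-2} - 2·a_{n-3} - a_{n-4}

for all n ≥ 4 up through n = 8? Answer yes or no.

Terms a_0..a_8: -1, 5/2, 2, 5/2, -7/4, 11/8, -79/16, 179/32, -583/64
n=4: candidate gives -1/2, actual a_4 = -7/4 ✗

no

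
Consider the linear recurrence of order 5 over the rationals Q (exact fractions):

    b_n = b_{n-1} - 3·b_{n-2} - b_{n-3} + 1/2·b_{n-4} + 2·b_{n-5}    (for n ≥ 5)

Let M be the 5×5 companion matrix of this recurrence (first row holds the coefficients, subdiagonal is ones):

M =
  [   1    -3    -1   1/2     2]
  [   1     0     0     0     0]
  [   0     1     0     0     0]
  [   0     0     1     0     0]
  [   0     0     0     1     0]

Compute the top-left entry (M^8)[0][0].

-671/4

(M^8)[0][0] is the top entry after applying M 8 times to the unit state (1, 0, 0, 0, 0). Equivalently it is h_{12} for the auxiliary sequence (h_n) obeying the same recurrence with h_4 = 1 and h_i = 0 for 0 ≤ i < 4:
h_5 = 1·1 + -3·0 + -1·0 + 1/2·0 + 2·0 = 1
h_6 = 1·1 + -3·1 + -1·0 + 1/2·0 + 2·0 = -2
h_7 = 1·-2 + -3·1 + -1·1 + 1/2·0 + 2·0 = -6
h_8 = 1·-6 + -3·-2 + -1·1 + 1/2·1 + 2·0 = -1/2
h_9 = 1·-1/2 + -3·-6 + -1·-2 + 1/2·1 + 2·1 = 22
h_10 = 1·22 + -3·-1/2 + -1·-6 + 1/2·-2 + 2·1 = 61/2
h_11 = 1·61/2 + -3·22 + -1·-1/2 + 1/2·-6 + 2·-2 = -42
h_12 = 1·-42 + -3·61/2 + -1·22 + 1/2·-1/2 + 2·-6 = -671/4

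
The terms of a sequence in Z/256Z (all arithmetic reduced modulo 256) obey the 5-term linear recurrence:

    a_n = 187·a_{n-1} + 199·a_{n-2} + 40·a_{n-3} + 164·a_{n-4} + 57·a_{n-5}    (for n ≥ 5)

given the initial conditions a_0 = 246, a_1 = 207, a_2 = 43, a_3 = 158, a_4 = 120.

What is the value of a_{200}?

200

a_5 = 187·120 + 199·158 + 40·43 + 164·207 + 57·246 = 148
a_6 = 187·148 + 199·120 + 40·158 + 164·43 + 57·207 = 183
a_7 = 187·183 + 199·148 + 40·120 + 164·158 + 57·43 = 68
a_8 = 187·68 + 199·183 + 40·148 + 164·120 + 57·158 = 27
a_9 = 187·27 + 199·68 + 40·183 + 164·148 + 57·120 = 181
a_10 = 187·181 + 199·27 + 40·68 + 164·183 + 57·148 = 4
Continuing the recurrence:
  a_11 = 38;  a_12 = 150;  a_13 = 179;  a_14 = 40;  a_15 = 9;  a_16 = 49
  a_17 = 28;  a_18 = 110;  a_19 = 114;  a_20 = 141;  a_21 = 166;  a_22 = 97
  a_23 = 115;  a_24 = 14;  a_25 = 132;  a_26 = 96;  a_27 = 49;  a_28 = 158
  a_29 = 47;  a_30 = 179;  a_31 = 190;  a_32 = 104;  a_33 = 236;  a_34 = 15
  a_35 = 60;  a_36 = 75;  a_37 = 29;  a_38 = 4;  a_39 = 246;  a_40 = 190
  a_41 = 235;  a_42 = 208;  a_43 = 201;  a_44 = 185;  a_45 = 188;  a_46 = 30
  a_47 = 10;  a_48 = 69;  a_49 = 126;  a_50 = 81;  a_51 = 251;  a_52 = 110
  a_53 = 52;  a_54 = 168;  a_55 = 41;  a_56 = 6;  a_57 = 79;  a_58 = 251
  a_59 = 94;  a_60 = 24;  a_61 = 196;  a_62 = 231;  a_63 = 244;  a_64 = 187
  a_65 = 69;  a_66 = 132;  a_67 = 6;  a_68 = 230;  a_69 = 35;  a_70 = 56
  a_71 = 73;  a_72 = 1;  a_73 = 220;  a_74 = 142;  a_75 = 34;  a_76 = 125
  a_77 = 22;  a_78 = 129;  a_79 = 67;  a_80 = 78;  a_81 = 36;  a_82 = 240
  a_83 = 33;  a_84 = 46;  a_85 = 47;  a_86 = 3;  a_87 = 126;  a_88 = 136
  a_89 = 28;  a_90 = 63;  a_91 = 108;  a_92 = 107;  a_93 = 45;  a_94 = 132
  a_95 = 86;  a_96 = 14;  a_97 = 91;  a_98 = 96;  a_99 = 137;  a_100 = 9
  a_101 = 124;  a_102 = 190;  a_103 = 186;  a_104 = 53;  a_105 = 110;  a_106 = 241
  a_107 = 75;  a_108 = 174;  a_109 = 84;  a_110 = 56;  a_111 = 25;  a_112 = 22
  a_113 = 207;  a_114 = 203;  a_115 = 30;  a_116 = 184;  a_117 = 244;  a_118 = 23
  a_119 = 164;  a_120 = 91;  a_121 = 213;  a_122 = 4;  a_123 = 230;  a_124 = 54
  a_125 = 147;  a_126 = 72;  a_127 = 137;  a_128 = 209;  a_129 = 156;  a_130 = 174
  a_131 = 210;  a_132 = 109;  a_133 = 134;  a_134 = 161;  a_135 = 19;  a_136 = 142
  a_137 = 196;  a_138 = 128;  a_139 = 17;  a_140 = 190;  a_141 = 47;  a_142 = 83
  a_143 = 62;  a_144 = 168;  a_145 = 76;  a_146 = 111;  a_147 = 156;  a_148 = 139
  a_149 = 61;  a_150 = 4;  a_151 = 182;  a_152 = 94;  a_153 = 203;  a_154 = 240
  a_155 = 73;  a_156 = 89;  a_157 = 60;  a_158 = 94;  a_159 = 106;  a_160 = 37
  a_161 = 94;  a_162 = 145;  a_163 = 155;  a_164 = 238;  a_165 = 116;  a_166 = 200
  a_167 = 9;  a_168 = 38;  a_169 = 79;  a_170 = 155;  a_171 = 222;  a_172 = 88
  a_173 = 36;  a_174 = 71;  a_175 = 84;  a_176 = 251;  a_177 = 101;  a_178 = 132
  a_179 = 198;  a_180 = 134;  a_181 = 3;  a_182 = 88;  a_183 = 201;  a_184 = 161
  a_185 = 92;  a_186 = 206;  a_187 = 130;  a_188 = 93;  a_189 = 246;  a_190 = 193
  a_191 = 227;  a_192 = 206;  a_193 = 100;  a_194 = 16;  a_195 = 1;  a_196 = 78
  a_197 = 47;  a_198 = 163
a_199 = 187·163 + 199·47 + 40·78 + 164·1 + 57·16 = 254
a_200 = 187·254 + 199·163 + 40·47 + 164·78 + 57·1 = 200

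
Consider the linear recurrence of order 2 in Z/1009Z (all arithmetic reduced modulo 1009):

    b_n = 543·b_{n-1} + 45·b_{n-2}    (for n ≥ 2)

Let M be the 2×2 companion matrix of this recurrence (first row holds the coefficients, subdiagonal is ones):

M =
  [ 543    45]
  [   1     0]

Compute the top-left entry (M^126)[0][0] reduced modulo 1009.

(M^126)[0][0] is the top entry after applying M 126 times to the unit state (1, 0). Equivalently it is h_{127} for the auxiliary sequence (h_n) obeying the same recurrence with h_1 = 1 and h_i = 0 for 0 ≤ i < 1:
h_2 = 543·1 + 45·0 = 543
h_3 = 543·543 + 45·1 = 266
h_4 = 543·266 + 45·543 = 370
h_5 = 543·370 + 45·266 = 990
h_6 = 543·990 + 45·370 = 279
h_7 = 543·279 + 45·990 = 301
h_8 = 543·301 + 45·279 = 432
h_9 = 543·432 + 45·301 = 916
h_10 = 543·916 + 45·432 = 220
h_11 = 543·220 + 45·916 = 249
h_12 = 543·249 + 45·220 = 820
h_13 = 543·820 + 45·249 = 397
h_14 = 543·397 + 45·820 = 221
h_15 = 543·221 + 45·397 = 644
h_16 = 543·644 + 45·221 = 433
h_17 = 543·433 + 45·644 = 750
h_18 = 543·750 + 45·433 = 937
h_19 = 543·937 + 45·750 = 708
h_20 = 543·708 + 45·937 = 811
h_21 = 543·811 + 45·708 = 21
h_22 = 543·21 + 45·811 = 475
h_23 = 543·475 + 45·21 = 566
h_24 = 543·566 + 45·475 = 788
h_25 = 543·788 + 45·566 = 313
h_26 = 543·313 + 45·788 = 592
h_27 = 543·592 + 45·313 = 553
h_28 = 543·553 + 45·592 = 3
h_29 = 543·3 + 45·553 = 280
h_30 = 543·280 + 45·3 = 825
h_31 = 543·825 + 45·280 = 471
h_32 = 543·471 + 45·825 = 268
h_33 = 543·268 + 45·471 = 234
h_34 = 543·234 + 45·268 = 889
h_35 = 543·889 + 45·234 = 865
h_36 = 543·865 + 45·889 = 155
h_37 = 543·155 + 45·865 = 1001
h_38 = 543·1001 + 45·155 = 613
h_39 = 543·613 + 45·1001 = 538
h_40 = 543·538 + 45·613 = 875
h_41 = 543·875 + 45·538 = 889
h_42 = 543·889 + 45·875 = 449
h_43 = 543·449 + 45·889 = 283
h_44 = 543·283 + 45·449 = 326
h_45 = 543·326 + 45·283 = 61
h_46 = 543·61 + 45·326 = 370
h_47 = 543·370 + 45·61 = 846
h_48 = 543·846 + 45·370 = 789
h_49 = 543·789 + 45·846 = 339
h_50 = 543·339 + 45·789 = 629
h_51 = 543·629 + 45·339 = 625
h_52 = 543·625 + 45·629 = 404
h_53 = 543·404 + 45·625 = 292
h_54 = 543·292 + 45·404 = 161
h_55 = 543·161 + 45·292 = 672
h_56 = 543·672 + 45·161 = 829
h_57 = 543·829 + 45·672 = 103
h_58 = 543·103 + 45·829 = 406
h_59 = 543·406 + 45·103 = 86
h_60 = 543·86 + 45·406 = 392
h_61 = 543·392 + 45·86 = 800
h_62 = 543·800 + 45·392 = 8
h_63 = 543·8 + 45·800 = 993
h_64 = 543·993 + 45·8 = 753
h_65 = 543·753 + 45·993 = 523
h_66 = 543·523 + 45·753 = 39
h_67 = 543·39 + 45·523 = 316
h_68 = 543·316 + 45·39 = 804
h_69 = 543·804 + 45·316 = 778
h_70 = 543·778 + 45·804 = 548
h_71 = 543·548 + 45·778 = 613
h_72 = 543·613 + 45·548 = 333
h_73 = 543·333 + 45·613 = 550
h_74 = 543·550 + 45·333 = 845
h_75 = 543·845 + 45·550 = 274
h_76 = 543·274 + 45·845 = 142
h_77 = 543·142 + 45·274 = 644
h_78 = 543·644 + 45·142 = 914
h_79 = 543·914 + 45·644 = 602
h_80 = 543·602 + 45·914 = 740
h_81 = 543·740 + 45·602 = 85
h_82 = 543·85 + 45·740 = 753
h_83 = 543·753 + 45·85 = 23
h_84 = 543·23 + 45·753 = 969
h_85 = 543·969 + 45·23 = 504
h_86 = 543·504 + 45·969 = 451
h_87 = 543·451 + 45·504 = 188
h_88 = 543·188 + 45·451 = 290
h_89 = 543·290 + 45·188 = 454
h_90 = 543·454 + 45·290 = 259
h_91 = 543·259 + 45·454 = 636
h_92 = 543·636 + 45·259 = 826
h_93 = 543·826 + 45·636 = 890
h_94 = 543·890 + 45·826 = 805
h_95 = 543·805 + 45·890 = 917
h_96 = 543·917 + 45·805 = 395
h_97 = 543·395 + 45·917 = 473
h_98 = 543·473 + 45·395 = 166
h_99 = 543·166 + 45·473 = 433
h_100 = 543·433 + 45·166 = 429
h_101 = 543·429 + 45·433 = 182
h_102 = 543·182 + 45·429 = 78
h_103 = 543·78 + 45·182 = 94
h_104 = 543·94 + 45·78 = 66
h_105 = 543·66 + 45·94 = 717
h_106 = 543·717 + 45·66 = 809
h_107 = 543·809 + 45·717 = 349
h_108 = 543·349 + 45·809 = 905
h_109 = 543·905 + 45·349 = 602
h_110 = 543·602 + 45·905 = 335
h_111 = 543·335 + 45·602 = 132
h_112 = 543·132 + 45·335 = 986
h_113 = 543·986 + 45·132 = 514
h_114 = 543·514 + 45·986 = 592
h_115 = 543·592 + 45·514 = 517
h_116 = 543·517 + 45·592 = 635
h_117 = 543·635 + 45·517 = 794
h_118 = 543·794 + 45·635 = 622
h_119 = 543·622 + 45·794 = 146
h_120 = 543·146 + 45·622 = 314
h_121 = 543·314 + 45·146 = 497
h_122 = 543·497 + 45·314 = 472
h_123 = 543·472 + 45·497 = 177
h_124 = 543·177 + 45·472 = 307
h_125 = 543·307 + 45·177 = 109
h_126 = 543·109 + 45·307 = 354
h_127 = 543·354 + 45·109 = 372

372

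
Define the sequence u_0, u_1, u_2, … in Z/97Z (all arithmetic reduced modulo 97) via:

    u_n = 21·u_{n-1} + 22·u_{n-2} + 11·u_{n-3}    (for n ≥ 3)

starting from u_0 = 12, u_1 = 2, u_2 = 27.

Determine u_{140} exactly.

u_3 = 21·27 + 22·2 + 11·12 = 64
u_4 = 21·64 + 22·27 + 11·2 = 20
u_5 = 21·20 + 22·64 + 11·27 = 88
u_6 = 21·88 + 22·20 + 11·64 = 82
u_7 = 21·82 + 22·88 + 11·20 = 95
u_8 = 21·95 + 22·82 + 11·88 = 14
Continuing the recurrence:
  u_9 = 85;  u_10 = 34;  u_11 = 22;  u_12 = 11;  u_13 = 22;  u_14 = 73
  u_15 = 4;  u_16 = 89;  u_17 = 44;  u_18 = 16;  u_19 = 52;  u_20 = 85
  u_21 = 1;  u_22 = 38;  u_23 = 9;  u_24 = 66;  u_25 = 62;  u_26 = 40
  u_27 = 20;  u_28 = 42;  u_29 = 16;  u_30 = 25;  u_31 = 78;  u_32 = 36
  u_33 = 31;  u_34 = 70;  u_35 = 26;  u_36 = 2;  u_37 = 26;  u_38 = 3
  u_39 = 75;  u_40 = 84;  u_41 = 52;  u_42 = 79;  u_43 = 41;  u_44 = 67
  u_45 = 74;  u_46 = 84;  u_47 = 55;  u_48 = 34;  u_49 = 35;  u_50 = 51
  u_51 = 81;  u_52 = 7;  u_53 = 65;  u_54 = 82;  u_55 = 28;  u_56 = 3
  u_57 = 29;  u_58 = 13;  u_59 = 71;  u_60 = 59;  u_61 = 34;  u_62 = 77
  u_63 = 7;  u_64 = 81;  u_65 = 83;  u_66 = 13;  u_67 = 80;  u_68 = 66
  u_69 = 88;  u_70 = 9;  u_71 = 38;  u_72 = 24;  u_73 = 81;  u_74 = 28
  u_75 = 15;  u_76 = 76;  u_77 = 3;  u_78 = 57;  u_79 = 62;  u_80 = 67
  u_81 = 3;  u_82 = 85;  u_83 = 66;  u_84 = 88;  u_85 = 64;  u_86 = 29
  u_87 = 75;  u_88 = 7;  u_89 = 79;  u_90 = 19;  u_91 = 80;  u_92 = 57
  u_93 = 62;  u_94 = 41;  u_95 = 39;  u_96 = 75;  u_97 = 71;  u_98 = 78
  u_99 = 48;  u_100 = 13;  u_101 = 53;  u_102 = 84;  u_103 = 66;  u_104 = 34
  u_105 = 83;  u_106 = 16;  u_107 = 14;  u_108 = 7;  u_109 = 49;  u_110 = 76
  u_111 = 35;  u_112 = 36;  u_113 = 34;  u_114 = 48;  u_115 = 18;  u_116 = 62
  u_117 = 92;  u_118 = 2;  u_119 = 32;  u_120 = 79;  u_121 = 57;  u_122 = 86
  u_123 = 49;  u_124 = 56;  u_125 = 96;  u_126 = 4;  u_127 = 96;  u_128 = 56
  u_129 = 34;  u_130 = 92;  u_131 = 95;  u_132 = 28;  u_133 = 4;  u_134 = 96
  u_135 = 84;  u_136 = 40;  u_137 = 58;  u_138 = 15
u_139 = 21·15 + 22·58 + 11·40 = 91
u_140 = 21·91 + 22·15 + 11·58 = 66

66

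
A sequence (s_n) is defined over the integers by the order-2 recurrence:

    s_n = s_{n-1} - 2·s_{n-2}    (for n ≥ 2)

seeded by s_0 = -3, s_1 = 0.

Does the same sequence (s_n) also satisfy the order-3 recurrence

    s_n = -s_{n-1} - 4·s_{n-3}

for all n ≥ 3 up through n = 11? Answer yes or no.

Terms s_0..s_11: -3, 0, 6, 6, -6, -18, -6, 30, 42, -18, -102, -66
n=3: candidate gives 6, actual s_3 = 6 ✓
n=4: candidate gives -6, actual s_4 = -6 ✓
n=5: candidate gives -18, actual s_5 = -18 ✓
n=6: candidate gives -6, actual s_6 = -6 ✓
n=7: candidate gives 30, actual s_7 = 30 ✓
n=8: candidate gives 42, actual s_8 = 42 ✓
n=9: candidate gives -18, actual s_9 = -18 ✓
n=10: candidate gives -102, actual s_10 = -102 ✓
n=11: candidate gives -66, actual s_11 = -66 ✓

yes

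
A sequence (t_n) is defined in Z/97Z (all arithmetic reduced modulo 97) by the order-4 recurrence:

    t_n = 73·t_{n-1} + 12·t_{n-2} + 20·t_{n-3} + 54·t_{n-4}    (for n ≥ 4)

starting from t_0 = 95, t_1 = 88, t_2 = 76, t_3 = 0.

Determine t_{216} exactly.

21

t_4 = 73·0 + 12·76 + 20·88 + 54·95 = 42
t_5 = 73·42 + 12·0 + 20·76 + 54·88 = 26
t_6 = 73·26 + 12·42 + 20·0 + 54·76 = 7
t_7 = 73·7 + 12·26 + 20·42 + 54·0 = 14
t_8 = 73·14 + 12·7 + 20·26 + 54·42 = 14
t_9 = 73·14 + 12·14 + 20·7 + 54·26 = 18
Continuing the recurrence:
  t_10 = 6;  t_11 = 41;  t_12 = 10;  t_13 = 83;  t_14 = 48;  t_15 = 27
  t_16 = 91;  t_17 = 90;  t_18 = 27;  t_19 = 24;  t_20 = 60;  t_21 = 77
  t_22 = 34;  t_23 = 82;  t_24 = 19;  t_25 = 31;  t_26 = 50;  t_27 = 3
  t_28 = 40;  t_29 = 4;  t_30 = 40;  t_31 = 50;  t_32 = 65;  t_33 = 56
  t_34 = 74;  t_35 = 83;  t_36 = 34;  t_37 = 28;  t_38 = 57;  t_39 = 56
  t_40 = 87;  t_41 = 72;  t_42 = 22;  t_43 = 56;  t_44 = 14;  t_45 = 8
  t_46 = 53;  t_47 = 91;  t_48 = 47;  t_49 = 1;  t_50 = 81;  t_51 = 42
  t_52 = 0;  t_53 = 44;  t_54 = 84;  t_55 = 4;  t_56 = 46;  t_57 = 90
  t_58 = 1;  t_59 = 58;  t_60 = 91;  t_61 = 94;  t_62 = 50;  t_63 = 30
  t_64 = 78;  t_65 = 5;  t_66 = 42;  t_67 = 1;  t_68 = 39;  t_69 = 89
  t_70 = 38;  t_71 = 20;  t_72 = 79;  t_73 = 30;  t_74 = 61;  t_75 = 4
  t_76 = 70;  t_77 = 44;  t_78 = 54;  t_79 = 72;  t_80 = 88;  t_81 = 74
  t_82 = 47;  t_83 = 73;  t_84 = 0;  t_85 = 89;  t_86 = 19;  t_87 = 92
  t_88 = 91;  t_89 = 32;  t_90 = 86;  t_91 = 64;  t_92 = 6;  t_93 = 95
  t_94 = 30;  t_95 = 19;  t_96 = 91;  t_97 = 88;  t_98 = 10;  t_99 = 73
  t_100 = 95;  t_101 = 56;  t_102 = 50;  t_103 = 76;  t_104 = 79;  t_105 = 33
  t_106 = 11;  t_107 = 93;  t_108 = 13;  t_109 = 90;  t_110 = 62;  t_111 = 24
  t_112 = 51;  t_113 = 23;  t_114 = 8;  t_115 = 72;  t_116 = 30;  t_117 = 91
  t_118 = 48;  t_119 = 63;  t_120 = 79;  t_121 = 78;  t_122 = 18;  t_123 = 54
  t_124 = 90;  t_125 = 53;  t_126 = 17;  t_127 = 94;  t_128 = 85;  t_129 = 59
  t_130 = 74;  t_131 = 82;  t_132 = 34;  t_133 = 81;  t_134 = 26;  t_135 = 24
  t_136 = 88;  t_137 = 63;  t_138 = 70;  t_139 = 95;  t_140 = 13;  t_141 = 4
  t_142 = 17;  t_143 = 83;  t_144 = 61;  t_145 = 88;  t_146 = 34;  t_147 = 25
  t_148 = 12;  t_149 = 12;  t_150 = 58;  t_151 = 51;  t_152 = 69;  t_153 = 85
  t_154 = 30;  t_155 = 69;  t_156 = 56;  t_157 = 18;  t_158 = 39;  t_159 = 52
  t_160 = 82;  t_161 = 20;  t_162 = 61;  t_163 = 23;  t_164 = 61;  t_165 = 45
  t_166 = 11;  t_167 = 22;  t_168 = 15;  t_169 = 32;  t_170 = 58;  t_171 = 92
  t_172 = 35;  t_173 = 48;  t_174 = 69;  t_175 = 29;  t_176 = 72;  t_177 = 70
  t_178 = 95;  t_179 = 14;  t_180 = 78;  t_181 = 96;  t_182 = 65;  t_183 = 65
  t_184 = 17;  t_185 = 66;  t_186 = 35;  t_187 = 19;  t_188 = 68;  t_189 = 47
  t_190 = 18;  t_191 = 93;  t_192 = 74;  t_193 = 7;  t_194 = 60;  t_195 = 5
  t_196 = 80;  t_197 = 9;  t_198 = 10;  t_199 = 89;  t_200 = 59;  t_201 = 47
  t_202 = 57;  t_203 = 41;  t_204 = 43;  t_205 = 34;  t_206 = 9;  t_207 = 65
  t_208 = 95;  t_209 = 31;  t_210 = 48;  t_211 = 71;  t_212 = 63;  t_213 = 34
  t_214 = 72
t_215 = 73·72 + 12·34 + 20·63 + 54·71 = 88
t_216 = 73·88 + 12·72 + 20·34 + 54·63 = 21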